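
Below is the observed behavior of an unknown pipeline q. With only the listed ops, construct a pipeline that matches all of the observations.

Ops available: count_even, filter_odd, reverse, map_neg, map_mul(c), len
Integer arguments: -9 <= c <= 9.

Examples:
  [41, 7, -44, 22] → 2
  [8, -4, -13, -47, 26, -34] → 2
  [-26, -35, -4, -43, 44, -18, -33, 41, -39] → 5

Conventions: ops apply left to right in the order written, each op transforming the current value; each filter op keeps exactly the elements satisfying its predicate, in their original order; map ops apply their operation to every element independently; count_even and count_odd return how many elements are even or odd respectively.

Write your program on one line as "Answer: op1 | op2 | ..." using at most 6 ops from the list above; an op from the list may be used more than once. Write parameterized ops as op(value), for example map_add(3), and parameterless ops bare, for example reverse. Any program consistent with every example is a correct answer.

reverse | filter_odd | reverse | map_mul(-4) | count_even

Check, running the answer program on each example:
  [41, 7, -44, 22] -> [22, -44, 7, 41] -> [7, 41] -> [41, 7] -> [-164, -28] -> 2
  [8, -4, -13, -47, 26, -34] -> [-34, 26, -47, -13, -4, 8] -> [-47, -13] -> [-13, -47] -> [52, 188] -> 2
  [-26, -35, -4, -43, 44, -18, -33, 41, -39] -> [-39, 41, -33, -18, 44, -43, -4, -35, -26] -> [-39, 41, -33, -43, -35] -> [-35, -43, -33, 41, -39] -> [140, 172, 132, -164, 156] -> 5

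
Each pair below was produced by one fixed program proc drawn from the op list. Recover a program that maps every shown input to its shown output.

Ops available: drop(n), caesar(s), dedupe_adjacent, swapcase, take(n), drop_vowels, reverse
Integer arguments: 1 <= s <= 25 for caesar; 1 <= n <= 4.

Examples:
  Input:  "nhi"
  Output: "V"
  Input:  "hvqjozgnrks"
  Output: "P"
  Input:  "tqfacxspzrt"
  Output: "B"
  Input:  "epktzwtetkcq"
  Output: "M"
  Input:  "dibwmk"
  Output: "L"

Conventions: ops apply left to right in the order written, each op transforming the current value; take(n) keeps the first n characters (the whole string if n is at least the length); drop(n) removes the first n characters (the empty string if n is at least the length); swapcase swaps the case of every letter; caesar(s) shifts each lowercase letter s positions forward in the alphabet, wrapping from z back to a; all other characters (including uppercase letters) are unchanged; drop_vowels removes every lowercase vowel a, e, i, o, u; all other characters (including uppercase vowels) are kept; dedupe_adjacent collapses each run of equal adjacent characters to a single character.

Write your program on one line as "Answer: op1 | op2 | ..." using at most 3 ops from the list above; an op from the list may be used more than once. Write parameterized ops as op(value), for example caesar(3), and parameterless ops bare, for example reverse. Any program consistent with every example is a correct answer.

take(1) | caesar(8) | swapcase

Check, running the answer program on each example:
  "nhi" -> "n" -> "v" -> "V"
  "hvqjozgnrks" -> "h" -> "p" -> "P"
  "tqfacxspzrt" -> "t" -> "b" -> "B"
  "epktzwtetkcq" -> "e" -> "m" -> "M"
  "dibwmk" -> "d" -> "l" -> "L"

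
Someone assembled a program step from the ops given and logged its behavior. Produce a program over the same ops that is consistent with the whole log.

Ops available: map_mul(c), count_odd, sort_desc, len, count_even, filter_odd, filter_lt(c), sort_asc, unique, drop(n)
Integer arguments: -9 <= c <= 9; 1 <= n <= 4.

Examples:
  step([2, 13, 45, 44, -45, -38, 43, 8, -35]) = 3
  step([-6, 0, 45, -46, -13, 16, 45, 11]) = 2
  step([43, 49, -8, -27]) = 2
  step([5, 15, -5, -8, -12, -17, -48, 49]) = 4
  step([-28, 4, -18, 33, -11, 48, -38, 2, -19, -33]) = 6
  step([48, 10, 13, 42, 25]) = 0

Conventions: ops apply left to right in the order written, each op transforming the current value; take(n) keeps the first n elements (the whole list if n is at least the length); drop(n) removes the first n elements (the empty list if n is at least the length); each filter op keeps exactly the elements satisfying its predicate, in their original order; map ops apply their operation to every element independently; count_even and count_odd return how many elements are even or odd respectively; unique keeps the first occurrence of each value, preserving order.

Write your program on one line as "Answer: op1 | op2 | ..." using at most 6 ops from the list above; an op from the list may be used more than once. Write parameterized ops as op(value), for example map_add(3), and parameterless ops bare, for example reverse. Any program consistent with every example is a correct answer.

filter_lt(9) | filter_lt(8) | filter_lt(-7) | map_mul(-1) | len

Check, running the answer program on each example:
  [2, 13, 45, 44, -45, -38, 43, 8, -35] -> [2, -45, -38, 8, -35] -> [2, -45, -38, -35] -> [-45, -38, -35] -> [45, 38, 35] -> 3
  [-6, 0, 45, -46, -13, 16, 45, 11] -> [-6, 0, -46, -13] -> [-6, 0, -46, -13] -> [-46, -13] -> [46, 13] -> 2
  [43, 49, -8, -27] -> [-8, -27] -> [-8, -27] -> [-8, -27] -> [8, 27] -> 2
  [5, 15, -5, -8, -12, -17, -48, 49] -> [5, -5, -8, -12, -17, -48] -> [5, -5, -8, -12, -17, -48] -> [-8, -12, -17, -48] -> [8, 12, 17, 48] -> 4
  [-28, 4, -18, 33, -11, 48, -38, 2, -19, -33] -> [-28, 4, -18, -11, -38, 2, -19, -33] -> [-28, 4, -18, -11, -38, 2, -19, -33] -> [-28, -18, -11, -38, -19, -33] -> [28, 18, 11, 38, 19, 33] -> 6
  [48, 10, 13, 42, 25] -> [] -> [] -> [] -> [] -> 0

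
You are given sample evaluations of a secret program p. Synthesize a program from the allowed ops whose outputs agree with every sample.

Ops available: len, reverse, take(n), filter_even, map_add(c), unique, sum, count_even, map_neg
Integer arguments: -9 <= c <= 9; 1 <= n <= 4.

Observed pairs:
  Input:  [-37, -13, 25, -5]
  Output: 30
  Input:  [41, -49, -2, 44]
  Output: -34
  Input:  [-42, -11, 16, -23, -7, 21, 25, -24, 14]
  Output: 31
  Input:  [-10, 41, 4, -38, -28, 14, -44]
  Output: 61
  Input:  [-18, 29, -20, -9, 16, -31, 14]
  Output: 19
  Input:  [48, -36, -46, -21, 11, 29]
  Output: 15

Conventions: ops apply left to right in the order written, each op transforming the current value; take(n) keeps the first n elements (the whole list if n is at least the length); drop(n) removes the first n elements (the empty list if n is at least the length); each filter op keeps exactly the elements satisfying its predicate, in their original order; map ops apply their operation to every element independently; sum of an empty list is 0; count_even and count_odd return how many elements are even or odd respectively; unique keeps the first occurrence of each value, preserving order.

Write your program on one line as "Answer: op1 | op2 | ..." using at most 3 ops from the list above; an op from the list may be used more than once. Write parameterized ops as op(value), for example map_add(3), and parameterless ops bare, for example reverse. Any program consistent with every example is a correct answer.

reverse | map_neg | sum

Check, running the answer program on each example:
  [-37, -13, 25, -5] -> [-5, 25, -13, -37] -> [5, -25, 13, 37] -> 30
  [41, -49, -2, 44] -> [44, -2, -49, 41] -> [-44, 2, 49, -41] -> -34
  [-42, -11, 16, -23, -7, 21, 25, -24, 14] -> [14, -24, 25, 21, -7, -23, 16, -11, -42] -> [-14, 24, -25, -21, 7, 23, -16, 11, 42] -> 31
  [-10, 41, 4, -38, -28, 14, -44] -> [-44, 14, -28, -38, 4, 41, -10] -> [44, -14, 28, 38, -4, -41, 10] -> 61
  [-18, 29, -20, -9, 16, -31, 14] -> [14, -31, 16, -9, -20, 29, -18] -> [-14, 31, -16, 9, 20, -29, 18] -> 19
  [48, -36, -46, -21, 11, 29] -> [29, 11, -21, -46, -36, 48] -> [-29, -11, 21, 46, 36, -48] -> 15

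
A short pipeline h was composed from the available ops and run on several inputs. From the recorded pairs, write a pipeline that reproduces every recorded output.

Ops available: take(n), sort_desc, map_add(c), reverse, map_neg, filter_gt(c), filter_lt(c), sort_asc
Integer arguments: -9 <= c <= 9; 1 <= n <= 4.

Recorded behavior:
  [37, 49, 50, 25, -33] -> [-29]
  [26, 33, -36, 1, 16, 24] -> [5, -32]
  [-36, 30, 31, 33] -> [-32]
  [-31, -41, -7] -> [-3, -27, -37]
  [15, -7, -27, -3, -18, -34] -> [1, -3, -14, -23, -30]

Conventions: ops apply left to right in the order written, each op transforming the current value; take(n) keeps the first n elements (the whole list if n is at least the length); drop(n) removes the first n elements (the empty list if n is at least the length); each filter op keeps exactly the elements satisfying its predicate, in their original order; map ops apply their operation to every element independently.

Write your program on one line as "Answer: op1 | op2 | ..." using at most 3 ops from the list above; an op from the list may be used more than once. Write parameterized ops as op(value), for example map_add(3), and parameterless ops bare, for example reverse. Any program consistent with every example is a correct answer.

filter_lt(7) | sort_desc | map_add(4)

Check, running the answer program on each example:
  [37, 49, 50, 25, -33] -> [-33] -> [-33] -> [-29]
  [26, 33, -36, 1, 16, 24] -> [-36, 1] -> [1, -36] -> [5, -32]
  [-36, 30, 31, 33] -> [-36] -> [-36] -> [-32]
  [-31, -41, -7] -> [-31, -41, -7] -> [-7, -31, -41] -> [-3, -27, -37]
  [15, -7, -27, -3, -18, -34] -> [-7, -27, -3, -18, -34] -> [-3, -7, -18, -27, -34] -> [1, -3, -14, -23, -30]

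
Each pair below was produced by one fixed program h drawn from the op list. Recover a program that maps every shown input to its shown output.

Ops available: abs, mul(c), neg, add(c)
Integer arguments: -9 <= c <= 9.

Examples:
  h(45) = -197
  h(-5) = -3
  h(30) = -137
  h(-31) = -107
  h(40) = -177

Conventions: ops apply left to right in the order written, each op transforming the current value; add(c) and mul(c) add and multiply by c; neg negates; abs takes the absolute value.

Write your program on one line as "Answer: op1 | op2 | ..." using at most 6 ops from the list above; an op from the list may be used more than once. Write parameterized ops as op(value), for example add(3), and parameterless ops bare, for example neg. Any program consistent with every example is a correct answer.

add(2) | mul(-4) | add(-9) | abs | neg

Check, running the answer program on each example:
  45 -> 47 -> -188 -> -197 -> 197 -> -197
  -5 -> -3 -> 12 -> 3 -> 3 -> -3
  30 -> 32 -> -128 -> -137 -> 137 -> -137
  -31 -> -29 -> 116 -> 107 -> 107 -> -107
  40 -> 42 -> -168 -> -177 -> 177 -> -177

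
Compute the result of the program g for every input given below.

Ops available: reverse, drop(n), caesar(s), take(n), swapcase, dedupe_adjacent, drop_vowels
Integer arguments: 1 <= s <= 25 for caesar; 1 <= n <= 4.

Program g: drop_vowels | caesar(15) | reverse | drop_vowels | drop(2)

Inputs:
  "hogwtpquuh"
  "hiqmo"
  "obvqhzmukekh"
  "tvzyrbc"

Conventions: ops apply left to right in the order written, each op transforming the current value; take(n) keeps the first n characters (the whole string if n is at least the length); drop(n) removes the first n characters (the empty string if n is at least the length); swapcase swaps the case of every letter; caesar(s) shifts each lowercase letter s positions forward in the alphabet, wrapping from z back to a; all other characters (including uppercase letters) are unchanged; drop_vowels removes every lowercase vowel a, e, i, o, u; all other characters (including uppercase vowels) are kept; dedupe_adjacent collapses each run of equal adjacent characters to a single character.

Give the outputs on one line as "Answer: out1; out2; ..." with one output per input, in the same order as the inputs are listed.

"lvw"; "w"; "zbwfkq"; "gnk"

Execution, op by op:
  "hogwtpquuh" -> "hgwtpqh" -> "wvliefw" -> "wfeilvw" -> "wflvw" -> "lvw"
  "hiqmo" -> "hqm" -> "wfb" -> "bfw" -> "bfw" -> "w"
  "obvqhzmukekh" -> "bvqhzmkkh" -> "qkfwobzzw" -> "wzzbowfkq" -> "wzzbwfkq" -> "zbwfkq"
  "tvzyrbc" -> "tvzyrbc" -> "ikongqr" -> "rqgnoki" -> "rqgnk" -> "gnk"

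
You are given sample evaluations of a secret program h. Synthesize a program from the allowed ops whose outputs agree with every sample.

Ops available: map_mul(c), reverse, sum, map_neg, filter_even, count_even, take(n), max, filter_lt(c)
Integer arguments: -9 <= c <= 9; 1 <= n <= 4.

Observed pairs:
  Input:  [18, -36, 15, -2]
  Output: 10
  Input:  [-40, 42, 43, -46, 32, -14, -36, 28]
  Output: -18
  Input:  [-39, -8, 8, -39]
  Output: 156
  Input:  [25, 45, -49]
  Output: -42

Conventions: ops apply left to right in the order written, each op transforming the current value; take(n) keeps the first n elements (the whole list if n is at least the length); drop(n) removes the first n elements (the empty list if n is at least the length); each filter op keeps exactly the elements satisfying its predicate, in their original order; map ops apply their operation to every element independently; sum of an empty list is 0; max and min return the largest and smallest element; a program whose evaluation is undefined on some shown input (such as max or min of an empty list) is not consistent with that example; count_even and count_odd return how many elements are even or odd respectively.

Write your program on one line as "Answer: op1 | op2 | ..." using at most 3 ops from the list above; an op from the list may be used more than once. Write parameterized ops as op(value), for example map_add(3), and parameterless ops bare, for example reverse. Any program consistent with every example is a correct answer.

map_mul(-2) | sum

Check, running the answer program on each example:
  [18, -36, 15, -2] -> [-36, 72, -30, 4] -> 10
  [-40, 42, 43, -46, 32, -14, -36, 28] -> [80, -84, -86, 92, -64, 28, 72, -56] -> -18
  [-39, -8, 8, -39] -> [78, 16, -16, 78] -> 156
  [25, 45, -49] -> [-50, -90, 98] -> -42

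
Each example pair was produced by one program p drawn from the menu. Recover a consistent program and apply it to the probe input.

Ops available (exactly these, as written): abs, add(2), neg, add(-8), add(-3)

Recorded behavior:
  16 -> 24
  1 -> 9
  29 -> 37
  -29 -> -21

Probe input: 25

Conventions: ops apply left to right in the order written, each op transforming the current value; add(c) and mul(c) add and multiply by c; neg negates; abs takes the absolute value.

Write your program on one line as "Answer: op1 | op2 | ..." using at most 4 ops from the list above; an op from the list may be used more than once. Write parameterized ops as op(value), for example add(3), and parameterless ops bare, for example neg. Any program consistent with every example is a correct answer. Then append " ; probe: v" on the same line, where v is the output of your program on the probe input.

neg | add(-8) | neg ; probe: 33

Check, running the answer program on each example:
  16 -> -16 -> -24 -> 24
  1 -> -1 -> -9 -> 9
  29 -> -29 -> -37 -> 37
  -29 -> 29 -> 21 -> -21
  probe: 25 -> -25 -> -33 -> 33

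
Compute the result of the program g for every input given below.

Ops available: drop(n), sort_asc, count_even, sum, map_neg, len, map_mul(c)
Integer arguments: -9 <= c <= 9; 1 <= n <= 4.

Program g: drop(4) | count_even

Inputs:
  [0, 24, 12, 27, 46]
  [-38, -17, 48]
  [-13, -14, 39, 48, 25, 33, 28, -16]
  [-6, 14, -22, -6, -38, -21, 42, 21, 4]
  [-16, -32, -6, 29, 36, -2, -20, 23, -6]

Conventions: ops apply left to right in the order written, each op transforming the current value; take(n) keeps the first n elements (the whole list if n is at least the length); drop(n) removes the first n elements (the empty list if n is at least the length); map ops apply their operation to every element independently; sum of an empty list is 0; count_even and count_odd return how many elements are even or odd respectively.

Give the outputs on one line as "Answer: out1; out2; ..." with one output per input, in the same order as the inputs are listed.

1; 0; 2; 3; 4

Execution, op by op:
  [0, 24, 12, 27, 46] -> [46] -> 1
  [-38, -17, 48] -> [] -> 0
  [-13, -14, 39, 48, 25, 33, 28, -16] -> [25, 33, 28, -16] -> 2
  [-6, 14, -22, -6, -38, -21, 42, 21, 4] -> [-38, -21, 42, 21, 4] -> 3
  [-16, -32, -6, 29, 36, -2, -20, 23, -6] -> [36, -2, -20, 23, -6] -> 4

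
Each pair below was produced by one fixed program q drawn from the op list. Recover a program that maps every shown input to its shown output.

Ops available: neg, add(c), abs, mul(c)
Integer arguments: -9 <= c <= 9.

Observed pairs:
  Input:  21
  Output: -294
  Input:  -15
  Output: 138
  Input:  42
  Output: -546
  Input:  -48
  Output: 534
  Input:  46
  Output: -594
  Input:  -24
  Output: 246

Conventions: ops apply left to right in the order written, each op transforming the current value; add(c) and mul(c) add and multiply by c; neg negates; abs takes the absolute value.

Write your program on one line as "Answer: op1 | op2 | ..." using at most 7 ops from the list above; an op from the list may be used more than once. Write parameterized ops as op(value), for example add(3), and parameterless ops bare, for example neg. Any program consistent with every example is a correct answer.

add(1) | neg | mul(-2) | add(5) | mul(6) | neg

Check, running the answer program on each example:
  21 -> 22 -> -22 -> 44 -> 49 -> 294 -> -294
  -15 -> -14 -> 14 -> -28 -> -23 -> -138 -> 138
  42 -> 43 -> -43 -> 86 -> 91 -> 546 -> -546
  -48 -> -47 -> 47 -> -94 -> -89 -> -534 -> 534
  46 -> 47 -> -47 -> 94 -> 99 -> 594 -> -594
  -24 -> -23 -> 23 -> -46 -> -41 -> -246 -> 246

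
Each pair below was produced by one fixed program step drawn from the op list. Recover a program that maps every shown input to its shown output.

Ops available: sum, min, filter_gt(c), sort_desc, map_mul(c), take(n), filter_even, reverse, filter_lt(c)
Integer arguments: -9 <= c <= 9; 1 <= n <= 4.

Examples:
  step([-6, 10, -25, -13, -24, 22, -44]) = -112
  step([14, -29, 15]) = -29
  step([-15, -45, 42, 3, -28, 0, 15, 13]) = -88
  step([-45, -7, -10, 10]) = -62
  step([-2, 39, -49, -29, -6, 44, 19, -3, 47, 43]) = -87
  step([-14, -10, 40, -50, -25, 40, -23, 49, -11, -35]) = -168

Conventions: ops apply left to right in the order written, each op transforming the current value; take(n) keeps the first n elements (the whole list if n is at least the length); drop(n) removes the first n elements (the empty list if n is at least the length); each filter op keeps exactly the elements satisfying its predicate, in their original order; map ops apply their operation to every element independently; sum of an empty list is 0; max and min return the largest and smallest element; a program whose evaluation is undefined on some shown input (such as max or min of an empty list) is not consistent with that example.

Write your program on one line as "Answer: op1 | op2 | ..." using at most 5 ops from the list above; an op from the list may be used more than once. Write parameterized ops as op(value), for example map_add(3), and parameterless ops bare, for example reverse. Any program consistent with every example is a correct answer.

filter_lt(4) | filter_lt(-2) | reverse | sort_desc | sum

Check, running the answer program on each example:
  [-6, 10, -25, -13, -24, 22, -44] -> [-6, -25, -13, -24, -44] -> [-6, -25, -13, -24, -44] -> [-44, -24, -13, -25, -6] -> [-6, -13, -24, -25, -44] -> -112
  [14, -29, 15] -> [-29] -> [-29] -> [-29] -> [-29] -> -29
  [-15, -45, 42, 3, -28, 0, 15, 13] -> [-15, -45, 3, -28, 0] -> [-15, -45, -28] -> [-28, -45, -15] -> [-15, -28, -45] -> -88
  [-45, -7, -10, 10] -> [-45, -7, -10] -> [-45, -7, -10] -> [-10, -7, -45] -> [-7, -10, -45] -> -62
  [-2, 39, -49, -29, -6, 44, 19, -3, 47, 43] -> [-2, -49, -29, -6, -3] -> [-49, -29, -6, -3] -> [-3, -6, -29, -49] -> [-3, -6, -29, -49] -> -87
  [-14, -10, 40, -50, -25, 40, -23, 49, -11, -35] -> [-14, -10, -50, -25, -23, -11, -35] -> [-14, -10, -50, -25, -23, -11, -35] -> [-35, -11, -23, -25, -50, -10, -14] -> [-10, -11, -14, -23, -25, -35, -50] -> -168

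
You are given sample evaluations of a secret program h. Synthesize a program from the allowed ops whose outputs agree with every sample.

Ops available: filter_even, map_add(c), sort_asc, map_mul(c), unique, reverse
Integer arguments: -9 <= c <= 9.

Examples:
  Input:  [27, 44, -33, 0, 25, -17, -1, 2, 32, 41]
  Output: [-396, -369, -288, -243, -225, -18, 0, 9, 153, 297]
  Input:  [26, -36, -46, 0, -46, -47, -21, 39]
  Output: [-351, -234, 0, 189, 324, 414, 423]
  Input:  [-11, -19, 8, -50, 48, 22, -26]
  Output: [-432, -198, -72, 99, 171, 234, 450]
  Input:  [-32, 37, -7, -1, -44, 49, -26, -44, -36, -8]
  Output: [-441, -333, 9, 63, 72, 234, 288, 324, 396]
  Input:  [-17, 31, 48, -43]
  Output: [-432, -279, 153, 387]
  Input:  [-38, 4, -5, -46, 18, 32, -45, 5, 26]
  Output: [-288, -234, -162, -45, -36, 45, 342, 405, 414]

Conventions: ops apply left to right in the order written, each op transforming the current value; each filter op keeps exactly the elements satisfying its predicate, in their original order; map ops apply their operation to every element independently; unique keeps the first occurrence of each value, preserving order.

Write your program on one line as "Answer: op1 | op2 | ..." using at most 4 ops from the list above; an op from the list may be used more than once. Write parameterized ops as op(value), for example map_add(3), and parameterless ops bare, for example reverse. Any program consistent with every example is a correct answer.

unique | sort_asc | map_mul(-9) | reverse

Check, running the answer program on each example:
  [27, 44, -33, 0, 25, -17, -1, 2, 32, 41] -> [27, 44, -33, 0, 25, -17, -1, 2, 32, 41] -> [-33, -17, -1, 0, 2, 25, 27, 32, 41, 44] -> [297, 153, 9, 0, -18, -225, -243, -288, -369, -396] -> [-396, -369, -288, -243, -225, -18, 0, 9, 153, 297]
  [26, -36, -46, 0, -46, -47, -21, 39] -> [26, -36, -46, 0, -47, -21, 39] -> [-47, -46, -36, -21, 0, 26, 39] -> [423, 414, 324, 189, 0, -234, -351] -> [-351, -234, 0, 189, 324, 414, 423]
  [-11, -19, 8, -50, 48, 22, -26] -> [-11, -19, 8, -50, 48, 22, -26] -> [-50, -26, -19, -11, 8, 22, 48] -> [450, 234, 171, 99, -72, -198, -432] -> [-432, -198, -72, 99, 171, 234, 450]
  [-32, 37, -7, -1, -44, 49, -26, -44, -36, -8] -> [-32, 37, -7, -1, -44, 49, -26, -36, -8] -> [-44, -36, -32, -26, -8, -7, -1, 37, 49] -> [396, 324, 288, 234, 72, 63, 9, -333, -441] -> [-441, -333, 9, 63, 72, 234, 288, 324, 396]
  [-17, 31, 48, -43] -> [-17, 31, 48, -43] -> [-43, -17, 31, 48] -> [387, 153, -279, -432] -> [-432, -279, 153, 387]
  [-38, 4, -5, -46, 18, 32, -45, 5, 26] -> [-38, 4, -5, -46, 18, 32, -45, 5, 26] -> [-46, -45, -38, -5, 4, 5, 18, 26, 32] -> [414, 405, 342, 45, -36, -45, -162, -234, -288] -> [-288, -234, -162, -45, -36, 45, 342, 405, 414]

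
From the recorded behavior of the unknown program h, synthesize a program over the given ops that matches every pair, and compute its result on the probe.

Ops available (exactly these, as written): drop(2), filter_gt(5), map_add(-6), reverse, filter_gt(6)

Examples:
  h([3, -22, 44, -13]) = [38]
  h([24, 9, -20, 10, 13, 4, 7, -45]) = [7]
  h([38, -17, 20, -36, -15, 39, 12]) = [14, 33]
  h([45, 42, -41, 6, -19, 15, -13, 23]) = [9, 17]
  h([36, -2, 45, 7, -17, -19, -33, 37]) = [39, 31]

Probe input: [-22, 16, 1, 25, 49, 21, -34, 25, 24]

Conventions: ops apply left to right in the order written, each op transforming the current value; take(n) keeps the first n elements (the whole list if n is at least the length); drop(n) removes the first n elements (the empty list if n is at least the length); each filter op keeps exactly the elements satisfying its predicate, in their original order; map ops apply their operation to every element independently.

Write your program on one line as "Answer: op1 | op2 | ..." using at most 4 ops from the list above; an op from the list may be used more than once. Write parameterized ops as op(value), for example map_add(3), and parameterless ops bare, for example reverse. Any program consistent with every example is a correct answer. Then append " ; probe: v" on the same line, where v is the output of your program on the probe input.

map_add(-6) | drop(2) | filter_gt(6) ; probe: [19, 43, 15, 19, 18]

Check, running the answer program on each example:
  [3, -22, 44, -13] -> [-3, -28, 38, -19] -> [38, -19] -> [38]
  [24, 9, -20, 10, 13, 4, 7, -45] -> [18, 3, -26, 4, 7, -2, 1, -51] -> [-26, 4, 7, -2, 1, -51] -> [7]
  [38, -17, 20, -36, -15, 39, 12] -> [32, -23, 14, -42, -21, 33, 6] -> [14, -42, -21, 33, 6] -> [14, 33]
  [45, 42, -41, 6, -19, 15, -13, 23] -> [39, 36, -47, 0, -25, 9, -19, 17] -> [-47, 0, -25, 9, -19, 17] -> [9, 17]
  [36, -2, 45, 7, -17, -19, -33, 37] -> [30, -8, 39, 1, -23, -25, -39, 31] -> [39, 1, -23, -25, -39, 31] -> [39, 31]
  probe: [-22, 16, 1, 25, 49, 21, -34, 25, 24] -> [-28, 10, -5, 19, 43, 15, -40, 19, 18] -> [-5, 19, 43, 15, -40, 19, 18] -> [19, 43, 15, 19, 18]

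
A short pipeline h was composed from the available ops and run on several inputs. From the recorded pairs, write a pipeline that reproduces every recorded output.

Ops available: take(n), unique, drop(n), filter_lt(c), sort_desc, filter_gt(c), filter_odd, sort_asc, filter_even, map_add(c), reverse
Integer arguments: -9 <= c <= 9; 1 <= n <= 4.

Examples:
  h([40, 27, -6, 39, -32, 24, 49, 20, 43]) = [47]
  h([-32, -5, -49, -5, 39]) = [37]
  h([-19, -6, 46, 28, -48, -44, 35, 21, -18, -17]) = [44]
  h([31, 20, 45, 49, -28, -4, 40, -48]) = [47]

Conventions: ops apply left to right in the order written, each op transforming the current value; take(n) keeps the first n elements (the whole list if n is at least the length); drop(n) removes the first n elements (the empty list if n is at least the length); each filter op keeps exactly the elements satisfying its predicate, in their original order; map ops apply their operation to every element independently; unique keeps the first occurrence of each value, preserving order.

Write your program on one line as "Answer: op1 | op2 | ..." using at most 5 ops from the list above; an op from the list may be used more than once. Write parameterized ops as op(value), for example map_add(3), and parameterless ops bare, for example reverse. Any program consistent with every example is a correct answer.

filter_gt(2) | sort_desc | map_add(-7) | take(1) | map_add(5)

Check, running the answer program on each example:
  [40, 27, -6, 39, -32, 24, 49, 20, 43] -> [40, 27, 39, 24, 49, 20, 43] -> [49, 43, 40, 39, 27, 24, 20] -> [42, 36, 33, 32, 20, 17, 13] -> [42] -> [47]
  [-32, -5, -49, -5, 39] -> [39] -> [39] -> [32] -> [32] -> [37]
  [-19, -6, 46, 28, -48, -44, 35, 21, -18, -17] -> [46, 28, 35, 21] -> [46, 35, 28, 21] -> [39, 28, 21, 14] -> [39] -> [44]
  [31, 20, 45, 49, -28, -4, 40, -48] -> [31, 20, 45, 49, 40] -> [49, 45, 40, 31, 20] -> [42, 38, 33, 24, 13] -> [42] -> [47]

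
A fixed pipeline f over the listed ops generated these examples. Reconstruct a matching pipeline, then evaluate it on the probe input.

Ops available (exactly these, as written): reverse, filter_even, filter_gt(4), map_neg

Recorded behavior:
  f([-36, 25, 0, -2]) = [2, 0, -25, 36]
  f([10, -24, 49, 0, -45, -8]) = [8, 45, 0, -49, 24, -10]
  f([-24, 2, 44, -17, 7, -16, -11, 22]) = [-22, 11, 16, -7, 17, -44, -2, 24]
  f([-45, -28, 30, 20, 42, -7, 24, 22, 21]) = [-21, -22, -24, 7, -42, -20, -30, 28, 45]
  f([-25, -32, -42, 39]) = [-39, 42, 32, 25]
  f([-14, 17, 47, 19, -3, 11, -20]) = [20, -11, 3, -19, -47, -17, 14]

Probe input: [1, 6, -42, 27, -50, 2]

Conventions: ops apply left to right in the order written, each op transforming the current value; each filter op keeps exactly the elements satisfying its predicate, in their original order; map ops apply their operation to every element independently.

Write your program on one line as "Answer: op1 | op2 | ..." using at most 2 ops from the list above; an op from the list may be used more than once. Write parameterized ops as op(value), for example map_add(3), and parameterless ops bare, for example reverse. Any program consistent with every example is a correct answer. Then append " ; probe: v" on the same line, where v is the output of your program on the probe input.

map_neg | reverse ; probe: [-2, 50, -27, 42, -6, -1]

Check, running the answer program on each example:
  [-36, 25, 0, -2] -> [36, -25, 0, 2] -> [2, 0, -25, 36]
  [10, -24, 49, 0, -45, -8] -> [-10, 24, -49, 0, 45, 8] -> [8, 45, 0, -49, 24, -10]
  [-24, 2, 44, -17, 7, -16, -11, 22] -> [24, -2, -44, 17, -7, 16, 11, -22] -> [-22, 11, 16, -7, 17, -44, -2, 24]
  [-45, -28, 30, 20, 42, -7, 24, 22, 21] -> [45, 28, -30, -20, -42, 7, -24, -22, -21] -> [-21, -22, -24, 7, -42, -20, -30, 28, 45]
  [-25, -32, -42, 39] -> [25, 32, 42, -39] -> [-39, 42, 32, 25]
  [-14, 17, 47, 19, -3, 11, -20] -> [14, -17, -47, -19, 3, -11, 20] -> [20, -11, 3, -19, -47, -17, 14]
  probe: [1, 6, -42, 27, -50, 2] -> [-1, -6, 42, -27, 50, -2] -> [-2, 50, -27, 42, -6, -1]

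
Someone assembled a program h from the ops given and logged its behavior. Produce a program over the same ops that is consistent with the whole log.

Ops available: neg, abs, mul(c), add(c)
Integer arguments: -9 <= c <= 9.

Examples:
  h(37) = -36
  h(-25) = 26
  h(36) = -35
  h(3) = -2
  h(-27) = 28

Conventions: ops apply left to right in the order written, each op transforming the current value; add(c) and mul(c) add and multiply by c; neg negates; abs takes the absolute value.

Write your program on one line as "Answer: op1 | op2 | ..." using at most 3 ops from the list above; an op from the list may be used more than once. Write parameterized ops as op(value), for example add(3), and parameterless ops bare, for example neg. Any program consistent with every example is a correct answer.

add(3) | neg | add(4)

Check, running the answer program on each example:
  37 -> 40 -> -40 -> -36
  -25 -> -22 -> 22 -> 26
  36 -> 39 -> -39 -> -35
  3 -> 6 -> -6 -> -2
  -27 -> -24 -> 24 -> 28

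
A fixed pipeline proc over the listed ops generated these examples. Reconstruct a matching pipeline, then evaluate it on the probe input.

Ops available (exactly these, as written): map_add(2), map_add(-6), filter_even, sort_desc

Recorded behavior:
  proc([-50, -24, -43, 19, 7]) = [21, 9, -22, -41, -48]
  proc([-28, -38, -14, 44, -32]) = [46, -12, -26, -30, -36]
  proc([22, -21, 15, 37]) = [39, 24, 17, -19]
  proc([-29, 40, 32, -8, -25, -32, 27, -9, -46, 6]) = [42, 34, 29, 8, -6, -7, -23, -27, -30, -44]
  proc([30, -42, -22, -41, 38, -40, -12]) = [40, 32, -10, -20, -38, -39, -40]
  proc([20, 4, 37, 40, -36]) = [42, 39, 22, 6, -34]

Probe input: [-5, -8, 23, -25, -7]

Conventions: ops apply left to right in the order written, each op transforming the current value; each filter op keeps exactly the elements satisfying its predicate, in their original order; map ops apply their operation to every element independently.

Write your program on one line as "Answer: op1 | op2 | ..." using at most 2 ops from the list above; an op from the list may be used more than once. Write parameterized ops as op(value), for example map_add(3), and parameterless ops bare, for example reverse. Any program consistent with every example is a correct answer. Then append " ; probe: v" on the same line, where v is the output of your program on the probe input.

sort_desc | map_add(2) ; probe: [25, -3, -5, -6, -23]

Check, running the answer program on each example:
  [-50, -24, -43, 19, 7] -> [19, 7, -24, -43, -50] -> [21, 9, -22, -41, -48]
  [-28, -38, -14, 44, -32] -> [44, -14, -28, -32, -38] -> [46, -12, -26, -30, -36]
  [22, -21, 15, 37] -> [37, 22, 15, -21] -> [39, 24, 17, -19]
  [-29, 40, 32, -8, -25, -32, 27, -9, -46, 6] -> [40, 32, 27, 6, -8, -9, -25, -29, -32, -46] -> [42, 34, 29, 8, -6, -7, -23, -27, -30, -44]
  [30, -42, -22, -41, 38, -40, -12] -> [38, 30, -12, -22, -40, -41, -42] -> [40, 32, -10, -20, -38, -39, -40]
  [20, 4, 37, 40, -36] -> [40, 37, 20, 4, -36] -> [42, 39, 22, 6, -34]
  probe: [-5, -8, 23, -25, -7] -> [23, -5, -7, -8, -25] -> [25, -3, -5, -6, -23]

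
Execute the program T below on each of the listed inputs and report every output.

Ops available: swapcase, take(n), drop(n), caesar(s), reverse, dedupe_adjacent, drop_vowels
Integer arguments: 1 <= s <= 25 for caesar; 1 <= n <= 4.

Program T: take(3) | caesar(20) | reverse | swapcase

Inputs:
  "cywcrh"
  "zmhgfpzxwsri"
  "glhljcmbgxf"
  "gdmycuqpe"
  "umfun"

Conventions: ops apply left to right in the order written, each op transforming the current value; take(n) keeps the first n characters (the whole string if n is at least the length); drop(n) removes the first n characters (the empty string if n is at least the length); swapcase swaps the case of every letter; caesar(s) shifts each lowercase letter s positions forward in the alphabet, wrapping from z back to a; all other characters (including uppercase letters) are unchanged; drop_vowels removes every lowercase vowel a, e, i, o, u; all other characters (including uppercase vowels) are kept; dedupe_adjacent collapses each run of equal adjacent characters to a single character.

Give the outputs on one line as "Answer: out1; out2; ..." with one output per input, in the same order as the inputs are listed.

Execution, op by op:
  "cywcrh" -> "cyw" -> "wsq" -> "qsw" -> "QSW"
  "zmhgfpzxwsri" -> "zmh" -> "tgb" -> "bgt" -> "BGT"
  "glhljcmbgxf" -> "glh" -> "afb" -> "bfa" -> "BFA"
  "gdmycuqpe" -> "gdm" -> "axg" -> "gxa" -> "GXA"
  "umfun" -> "umf" -> "ogz" -> "zgo" -> "ZGO"

"QSW"; "BGT"; "BFA"; "GXA"; "ZGO"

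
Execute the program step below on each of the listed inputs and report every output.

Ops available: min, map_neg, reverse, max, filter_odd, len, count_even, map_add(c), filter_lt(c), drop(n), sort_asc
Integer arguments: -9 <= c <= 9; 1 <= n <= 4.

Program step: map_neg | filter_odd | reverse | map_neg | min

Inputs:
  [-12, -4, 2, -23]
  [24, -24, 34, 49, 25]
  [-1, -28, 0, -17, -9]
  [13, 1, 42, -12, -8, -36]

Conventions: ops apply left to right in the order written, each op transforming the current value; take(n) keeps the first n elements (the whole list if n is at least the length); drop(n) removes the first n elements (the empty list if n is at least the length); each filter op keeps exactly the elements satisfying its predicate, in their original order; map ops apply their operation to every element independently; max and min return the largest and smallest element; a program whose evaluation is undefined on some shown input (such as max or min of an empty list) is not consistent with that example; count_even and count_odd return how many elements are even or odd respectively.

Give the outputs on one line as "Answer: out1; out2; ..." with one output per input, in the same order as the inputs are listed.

-23; 25; -17; 1

Execution, op by op:
  [-12, -4, 2, -23] -> [12, 4, -2, 23] -> [23] -> [23] -> [-23] -> -23
  [24, -24, 34, 49, 25] -> [-24, 24, -34, -49, -25] -> [-49, -25] -> [-25, -49] -> [25, 49] -> 25
  [-1, -28, 0, -17, -9] -> [1, 28, 0, 17, 9] -> [1, 17, 9] -> [9, 17, 1] -> [-9, -17, -1] -> -17
  [13, 1, 42, -12, -8, -36] -> [-13, -1, -42, 12, 8, 36] -> [-13, -1] -> [-1, -13] -> [1, 13] -> 1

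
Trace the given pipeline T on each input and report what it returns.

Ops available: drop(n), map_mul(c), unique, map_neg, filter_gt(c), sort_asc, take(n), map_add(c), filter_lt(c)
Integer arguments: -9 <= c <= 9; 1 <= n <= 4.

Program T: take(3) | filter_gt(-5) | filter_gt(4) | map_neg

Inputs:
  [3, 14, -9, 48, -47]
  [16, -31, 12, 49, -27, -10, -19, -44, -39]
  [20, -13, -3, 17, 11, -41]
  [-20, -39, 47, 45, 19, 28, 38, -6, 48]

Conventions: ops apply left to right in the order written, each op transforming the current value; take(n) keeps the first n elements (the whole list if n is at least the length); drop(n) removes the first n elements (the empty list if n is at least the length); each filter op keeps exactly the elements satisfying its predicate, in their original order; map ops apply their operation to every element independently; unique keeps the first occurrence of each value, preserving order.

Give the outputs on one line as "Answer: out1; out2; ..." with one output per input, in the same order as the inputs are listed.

Execution, op by op:
  [3, 14, -9, 48, -47] -> [3, 14, -9] -> [3, 14] -> [14] -> [-14]
  [16, -31, 12, 49, -27, -10, -19, -44, -39] -> [16, -31, 12] -> [16, 12] -> [16, 12] -> [-16, -12]
  [20, -13, -3, 17, 11, -41] -> [20, -13, -3] -> [20, -3] -> [20] -> [-20]
  [-20, -39, 47, 45, 19, 28, 38, -6, 48] -> [-20, -39, 47] -> [47] -> [47] -> [-47]

[-14]; [-16, -12]; [-20]; [-47]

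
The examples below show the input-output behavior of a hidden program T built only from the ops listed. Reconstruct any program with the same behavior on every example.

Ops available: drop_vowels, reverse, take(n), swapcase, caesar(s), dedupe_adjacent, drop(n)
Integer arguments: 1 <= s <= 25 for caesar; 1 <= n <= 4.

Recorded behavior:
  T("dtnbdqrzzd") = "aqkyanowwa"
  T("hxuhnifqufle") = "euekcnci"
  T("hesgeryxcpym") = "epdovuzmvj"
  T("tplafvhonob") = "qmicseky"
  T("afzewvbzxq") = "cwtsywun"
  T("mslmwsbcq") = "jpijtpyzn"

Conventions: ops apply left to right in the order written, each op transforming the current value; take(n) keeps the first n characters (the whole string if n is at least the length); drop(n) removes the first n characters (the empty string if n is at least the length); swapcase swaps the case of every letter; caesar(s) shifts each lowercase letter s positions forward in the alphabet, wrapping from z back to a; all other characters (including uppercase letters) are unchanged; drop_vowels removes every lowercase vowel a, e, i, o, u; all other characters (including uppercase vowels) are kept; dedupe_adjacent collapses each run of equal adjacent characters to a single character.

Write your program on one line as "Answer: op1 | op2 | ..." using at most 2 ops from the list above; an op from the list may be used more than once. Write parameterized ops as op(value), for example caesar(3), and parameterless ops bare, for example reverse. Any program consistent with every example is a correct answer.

drop_vowels | caesar(23)

Check, running the answer program on each example:
  "dtnbdqrzzd" -> "dtnbdqrzzd" -> "aqkyanowwa"
  "hxuhnifqufle" -> "hxhnfqfl" -> "euekcnci"
  "hesgeryxcpym" -> "hsgryxcpym" -> "epdovuzmvj"
  "tplafvhonob" -> "tplfvhnb" -> "qmicseky"
  "afzewvbzxq" -> "fzwvbzxq" -> "cwtsywun"
  "mslmwsbcq" -> "mslmwsbcq" -> "jpijtpyzn"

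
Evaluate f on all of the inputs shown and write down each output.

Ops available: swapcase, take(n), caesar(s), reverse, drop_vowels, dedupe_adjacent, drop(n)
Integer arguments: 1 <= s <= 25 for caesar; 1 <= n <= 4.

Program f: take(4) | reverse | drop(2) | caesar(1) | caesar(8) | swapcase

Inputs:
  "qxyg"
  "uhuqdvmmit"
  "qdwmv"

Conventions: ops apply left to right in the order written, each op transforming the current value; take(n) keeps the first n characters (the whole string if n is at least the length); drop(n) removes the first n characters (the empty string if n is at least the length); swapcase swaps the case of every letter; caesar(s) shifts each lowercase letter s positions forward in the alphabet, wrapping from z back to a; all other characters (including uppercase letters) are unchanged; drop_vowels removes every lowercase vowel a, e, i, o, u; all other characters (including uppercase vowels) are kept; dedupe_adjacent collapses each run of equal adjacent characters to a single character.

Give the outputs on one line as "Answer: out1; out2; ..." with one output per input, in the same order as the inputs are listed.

Execution, op by op:
  "qxyg" -> "qxyg" -> "gyxq" -> "xq" -> "yr" -> "gz" -> "GZ"
  "uhuqdvmmit" -> "uhuq" -> "quhu" -> "hu" -> "iv" -> "qd" -> "QD"
  "qdwmv" -> "qdwm" -> "mwdq" -> "dq" -> "er" -> "mz" -> "MZ"

"GZ"; "QD"; "MZ"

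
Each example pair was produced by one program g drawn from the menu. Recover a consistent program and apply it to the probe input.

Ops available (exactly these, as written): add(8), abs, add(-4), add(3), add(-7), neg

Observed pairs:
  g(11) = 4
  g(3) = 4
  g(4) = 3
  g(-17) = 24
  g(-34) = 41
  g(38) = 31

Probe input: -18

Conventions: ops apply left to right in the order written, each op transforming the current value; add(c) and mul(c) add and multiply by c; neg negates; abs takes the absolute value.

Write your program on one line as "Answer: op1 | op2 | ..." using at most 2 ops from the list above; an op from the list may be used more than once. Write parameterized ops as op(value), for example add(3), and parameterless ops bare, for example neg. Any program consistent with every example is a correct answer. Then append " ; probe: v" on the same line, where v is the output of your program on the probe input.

add(-7) | abs ; probe: 25

Check, running the answer program on each example:
  11 -> 4 -> 4
  3 -> -4 -> 4
  4 -> -3 -> 3
  -17 -> -24 -> 24
  -34 -> -41 -> 41
  38 -> 31 -> 31
  probe: -18 -> -25 -> 25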